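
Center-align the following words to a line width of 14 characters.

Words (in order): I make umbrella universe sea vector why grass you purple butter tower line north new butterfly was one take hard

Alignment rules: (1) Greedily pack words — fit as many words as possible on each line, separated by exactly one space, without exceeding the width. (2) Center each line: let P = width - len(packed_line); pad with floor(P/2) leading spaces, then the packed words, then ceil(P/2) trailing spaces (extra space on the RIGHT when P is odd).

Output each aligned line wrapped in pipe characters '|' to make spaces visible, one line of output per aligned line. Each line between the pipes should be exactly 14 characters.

Line 1: ['I', 'make'] (min_width=6, slack=8)
Line 2: ['umbrella'] (min_width=8, slack=6)
Line 3: ['universe', 'sea'] (min_width=12, slack=2)
Line 4: ['vector', 'why'] (min_width=10, slack=4)
Line 5: ['grass', 'you'] (min_width=9, slack=5)
Line 6: ['purple', 'butter'] (min_width=13, slack=1)
Line 7: ['tower', 'line'] (min_width=10, slack=4)
Line 8: ['north', 'new'] (min_width=9, slack=5)
Line 9: ['butterfly', 'was'] (min_width=13, slack=1)
Line 10: ['one', 'take', 'hard'] (min_width=13, slack=1)

Answer: |    I make    |
|   umbrella   |
| universe sea |
|  vector why  |
|  grass you   |
|purple butter |
|  tower line  |
|  north new   |
|butterfly was |
|one take hard |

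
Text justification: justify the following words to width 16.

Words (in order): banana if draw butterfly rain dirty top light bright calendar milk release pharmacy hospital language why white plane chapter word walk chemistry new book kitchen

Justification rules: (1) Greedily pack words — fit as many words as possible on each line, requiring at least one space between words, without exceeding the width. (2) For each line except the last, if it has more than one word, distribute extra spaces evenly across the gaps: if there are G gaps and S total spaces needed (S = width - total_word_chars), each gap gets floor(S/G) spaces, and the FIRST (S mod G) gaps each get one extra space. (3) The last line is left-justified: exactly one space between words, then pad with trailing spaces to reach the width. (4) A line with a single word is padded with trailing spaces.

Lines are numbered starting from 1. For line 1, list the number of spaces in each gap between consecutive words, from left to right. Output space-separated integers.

Line 1: ['banana', 'if', 'draw'] (min_width=14, slack=2)
Line 2: ['butterfly', 'rain'] (min_width=14, slack=2)
Line 3: ['dirty', 'top', 'light'] (min_width=15, slack=1)
Line 4: ['bright', 'calendar'] (min_width=15, slack=1)
Line 5: ['milk', 'release'] (min_width=12, slack=4)
Line 6: ['pharmacy'] (min_width=8, slack=8)
Line 7: ['hospital'] (min_width=8, slack=8)
Line 8: ['language', 'why'] (min_width=12, slack=4)
Line 9: ['white', 'plane'] (min_width=11, slack=5)
Line 10: ['chapter', 'word'] (min_width=12, slack=4)
Line 11: ['walk', 'chemistry'] (min_width=14, slack=2)
Line 12: ['new', 'book', 'kitchen'] (min_width=16, slack=0)

Answer: 2 2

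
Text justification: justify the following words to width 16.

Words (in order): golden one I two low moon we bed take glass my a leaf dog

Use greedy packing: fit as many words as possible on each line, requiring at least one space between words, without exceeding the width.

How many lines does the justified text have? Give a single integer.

Line 1: ['golden', 'one', 'I', 'two'] (min_width=16, slack=0)
Line 2: ['low', 'moon', 'we', 'bed'] (min_width=15, slack=1)
Line 3: ['take', 'glass', 'my', 'a'] (min_width=15, slack=1)
Line 4: ['leaf', 'dog'] (min_width=8, slack=8)
Total lines: 4

Answer: 4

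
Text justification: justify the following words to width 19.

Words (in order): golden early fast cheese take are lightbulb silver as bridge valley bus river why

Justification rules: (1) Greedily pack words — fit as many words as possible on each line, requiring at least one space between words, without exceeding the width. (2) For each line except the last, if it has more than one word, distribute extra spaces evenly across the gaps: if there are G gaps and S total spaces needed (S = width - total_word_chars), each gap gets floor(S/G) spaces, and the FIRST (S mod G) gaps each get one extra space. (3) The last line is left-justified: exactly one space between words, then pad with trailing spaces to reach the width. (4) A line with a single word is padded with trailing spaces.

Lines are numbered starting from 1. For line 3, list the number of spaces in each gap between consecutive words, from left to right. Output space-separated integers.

Answer: 1 1

Derivation:
Line 1: ['golden', 'early', 'fast'] (min_width=17, slack=2)
Line 2: ['cheese', 'take', 'are'] (min_width=15, slack=4)
Line 3: ['lightbulb', 'silver', 'as'] (min_width=19, slack=0)
Line 4: ['bridge', 'valley', 'bus'] (min_width=17, slack=2)
Line 5: ['river', 'why'] (min_width=9, slack=10)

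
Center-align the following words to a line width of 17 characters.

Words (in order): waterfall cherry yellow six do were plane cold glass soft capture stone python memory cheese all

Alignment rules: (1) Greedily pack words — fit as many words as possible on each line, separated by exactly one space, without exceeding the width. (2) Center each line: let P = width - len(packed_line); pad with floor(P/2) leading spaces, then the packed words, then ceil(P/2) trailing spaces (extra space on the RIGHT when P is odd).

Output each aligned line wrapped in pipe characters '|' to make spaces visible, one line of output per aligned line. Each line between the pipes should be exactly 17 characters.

Answer: |waterfall cherry |
|  yellow six do  |
| were plane cold |
|   glass soft    |
|  capture stone  |
|  python memory  |
|   cheese all    |

Derivation:
Line 1: ['waterfall', 'cherry'] (min_width=16, slack=1)
Line 2: ['yellow', 'six', 'do'] (min_width=13, slack=4)
Line 3: ['were', 'plane', 'cold'] (min_width=15, slack=2)
Line 4: ['glass', 'soft'] (min_width=10, slack=7)
Line 5: ['capture', 'stone'] (min_width=13, slack=4)
Line 6: ['python', 'memory'] (min_width=13, slack=4)
Line 7: ['cheese', 'all'] (min_width=10, slack=7)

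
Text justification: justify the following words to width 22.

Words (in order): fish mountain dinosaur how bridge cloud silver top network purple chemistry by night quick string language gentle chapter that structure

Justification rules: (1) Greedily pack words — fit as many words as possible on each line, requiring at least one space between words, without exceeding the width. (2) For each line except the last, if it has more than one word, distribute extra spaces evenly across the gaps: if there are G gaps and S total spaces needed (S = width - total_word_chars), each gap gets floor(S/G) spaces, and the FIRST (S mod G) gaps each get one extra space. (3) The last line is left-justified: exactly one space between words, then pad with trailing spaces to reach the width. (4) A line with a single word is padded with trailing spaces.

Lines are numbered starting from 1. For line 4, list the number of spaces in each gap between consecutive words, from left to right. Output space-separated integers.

Line 1: ['fish', 'mountain', 'dinosaur'] (min_width=22, slack=0)
Line 2: ['how', 'bridge', 'cloud'] (min_width=16, slack=6)
Line 3: ['silver', 'top', 'network'] (min_width=18, slack=4)
Line 4: ['purple', 'chemistry', 'by'] (min_width=19, slack=3)
Line 5: ['night', 'quick', 'string'] (min_width=18, slack=4)
Line 6: ['language', 'gentle'] (min_width=15, slack=7)
Line 7: ['chapter', 'that', 'structure'] (min_width=22, slack=0)

Answer: 3 2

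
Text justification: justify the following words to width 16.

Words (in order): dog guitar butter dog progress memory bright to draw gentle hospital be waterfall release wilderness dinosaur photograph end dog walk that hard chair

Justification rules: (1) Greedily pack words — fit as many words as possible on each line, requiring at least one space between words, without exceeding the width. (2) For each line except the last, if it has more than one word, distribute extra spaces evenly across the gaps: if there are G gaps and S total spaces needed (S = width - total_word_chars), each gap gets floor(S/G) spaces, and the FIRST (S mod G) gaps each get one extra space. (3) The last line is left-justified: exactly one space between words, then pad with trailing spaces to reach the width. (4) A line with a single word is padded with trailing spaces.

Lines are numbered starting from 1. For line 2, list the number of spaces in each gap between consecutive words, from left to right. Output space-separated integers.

Answer: 7

Derivation:
Line 1: ['dog', 'guitar'] (min_width=10, slack=6)
Line 2: ['butter', 'dog'] (min_width=10, slack=6)
Line 3: ['progress', 'memory'] (min_width=15, slack=1)
Line 4: ['bright', 'to', 'draw'] (min_width=14, slack=2)
Line 5: ['gentle', 'hospital'] (min_width=15, slack=1)
Line 6: ['be', 'waterfall'] (min_width=12, slack=4)
Line 7: ['release'] (min_width=7, slack=9)
Line 8: ['wilderness'] (min_width=10, slack=6)
Line 9: ['dinosaur'] (min_width=8, slack=8)
Line 10: ['photograph', 'end'] (min_width=14, slack=2)
Line 11: ['dog', 'walk', 'that'] (min_width=13, slack=3)
Line 12: ['hard', 'chair'] (min_width=10, slack=6)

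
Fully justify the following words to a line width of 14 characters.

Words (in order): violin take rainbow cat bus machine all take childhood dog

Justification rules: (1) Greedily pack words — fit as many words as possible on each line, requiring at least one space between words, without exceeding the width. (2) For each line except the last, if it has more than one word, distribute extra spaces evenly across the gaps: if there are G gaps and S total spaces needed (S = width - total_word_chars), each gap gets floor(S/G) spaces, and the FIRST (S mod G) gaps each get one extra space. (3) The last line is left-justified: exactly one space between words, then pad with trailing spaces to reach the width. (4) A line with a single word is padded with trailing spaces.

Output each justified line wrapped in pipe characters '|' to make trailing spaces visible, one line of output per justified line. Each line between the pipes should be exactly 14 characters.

Line 1: ['violin', 'take'] (min_width=11, slack=3)
Line 2: ['rainbow', 'cat'] (min_width=11, slack=3)
Line 3: ['bus', 'machine'] (min_width=11, slack=3)
Line 4: ['all', 'take'] (min_width=8, slack=6)
Line 5: ['childhood', 'dog'] (min_width=13, slack=1)

Answer: |violin    take|
|rainbow    cat|
|bus    machine|
|all       take|
|childhood dog |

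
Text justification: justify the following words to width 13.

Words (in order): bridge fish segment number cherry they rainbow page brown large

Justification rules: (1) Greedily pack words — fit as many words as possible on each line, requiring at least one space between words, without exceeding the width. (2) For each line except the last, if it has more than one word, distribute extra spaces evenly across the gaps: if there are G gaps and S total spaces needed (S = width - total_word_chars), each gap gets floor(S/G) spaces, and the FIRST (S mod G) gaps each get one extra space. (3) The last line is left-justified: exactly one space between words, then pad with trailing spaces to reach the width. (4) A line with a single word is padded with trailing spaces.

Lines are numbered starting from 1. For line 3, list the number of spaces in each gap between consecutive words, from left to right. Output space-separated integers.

Answer: 1

Derivation:
Line 1: ['bridge', 'fish'] (min_width=11, slack=2)
Line 2: ['segment'] (min_width=7, slack=6)
Line 3: ['number', 'cherry'] (min_width=13, slack=0)
Line 4: ['they', 'rainbow'] (min_width=12, slack=1)
Line 5: ['page', 'brown'] (min_width=10, slack=3)
Line 6: ['large'] (min_width=5, slack=8)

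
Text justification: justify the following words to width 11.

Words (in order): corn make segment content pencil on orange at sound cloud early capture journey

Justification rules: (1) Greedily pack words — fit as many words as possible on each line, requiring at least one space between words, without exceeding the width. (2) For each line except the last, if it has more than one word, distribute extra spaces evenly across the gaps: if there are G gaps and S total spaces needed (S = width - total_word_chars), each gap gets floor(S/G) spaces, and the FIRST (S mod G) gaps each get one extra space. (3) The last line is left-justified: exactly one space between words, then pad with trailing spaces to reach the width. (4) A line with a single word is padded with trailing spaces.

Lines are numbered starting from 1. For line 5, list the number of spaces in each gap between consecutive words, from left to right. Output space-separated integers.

Line 1: ['corn', 'make'] (min_width=9, slack=2)
Line 2: ['segment'] (min_width=7, slack=4)
Line 3: ['content'] (min_width=7, slack=4)
Line 4: ['pencil', 'on'] (min_width=9, slack=2)
Line 5: ['orange', 'at'] (min_width=9, slack=2)
Line 6: ['sound', 'cloud'] (min_width=11, slack=0)
Line 7: ['early'] (min_width=5, slack=6)
Line 8: ['capture'] (min_width=7, slack=4)
Line 9: ['journey'] (min_width=7, slack=4)

Answer: 3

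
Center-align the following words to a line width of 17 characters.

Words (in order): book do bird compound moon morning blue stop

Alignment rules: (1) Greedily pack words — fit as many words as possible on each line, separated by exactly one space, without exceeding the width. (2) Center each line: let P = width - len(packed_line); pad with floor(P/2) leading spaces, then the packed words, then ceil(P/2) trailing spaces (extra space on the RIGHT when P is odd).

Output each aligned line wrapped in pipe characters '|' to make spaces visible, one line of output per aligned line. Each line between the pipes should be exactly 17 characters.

Line 1: ['book', 'do', 'bird'] (min_width=12, slack=5)
Line 2: ['compound', 'moon'] (min_width=13, slack=4)
Line 3: ['morning', 'blue', 'stop'] (min_width=17, slack=0)

Answer: |  book do bird   |
|  compound moon  |
|morning blue stop|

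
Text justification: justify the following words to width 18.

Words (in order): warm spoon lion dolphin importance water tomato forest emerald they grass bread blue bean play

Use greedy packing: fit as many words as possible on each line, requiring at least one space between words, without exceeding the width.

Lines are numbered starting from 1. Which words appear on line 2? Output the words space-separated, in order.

Line 1: ['warm', 'spoon', 'lion'] (min_width=15, slack=3)
Line 2: ['dolphin', 'importance'] (min_width=18, slack=0)
Line 3: ['water', 'tomato'] (min_width=12, slack=6)
Line 4: ['forest', 'emerald'] (min_width=14, slack=4)
Line 5: ['they', 'grass', 'bread'] (min_width=16, slack=2)
Line 6: ['blue', 'bean', 'play'] (min_width=14, slack=4)

Answer: dolphin importance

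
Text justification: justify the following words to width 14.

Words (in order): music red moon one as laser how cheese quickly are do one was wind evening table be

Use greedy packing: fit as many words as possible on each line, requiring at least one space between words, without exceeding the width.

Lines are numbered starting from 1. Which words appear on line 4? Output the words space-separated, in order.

Answer: quickly are do

Derivation:
Line 1: ['music', 'red', 'moon'] (min_width=14, slack=0)
Line 2: ['one', 'as', 'laser'] (min_width=12, slack=2)
Line 3: ['how', 'cheese'] (min_width=10, slack=4)
Line 4: ['quickly', 'are', 'do'] (min_width=14, slack=0)
Line 5: ['one', 'was', 'wind'] (min_width=12, slack=2)
Line 6: ['evening', 'table'] (min_width=13, slack=1)
Line 7: ['be'] (min_width=2, slack=12)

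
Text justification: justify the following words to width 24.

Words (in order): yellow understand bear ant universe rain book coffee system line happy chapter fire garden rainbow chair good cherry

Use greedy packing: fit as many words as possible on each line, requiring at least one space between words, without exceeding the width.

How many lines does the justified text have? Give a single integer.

Answer: 6

Derivation:
Line 1: ['yellow', 'understand', 'bear'] (min_width=22, slack=2)
Line 2: ['ant', 'universe', 'rain', 'book'] (min_width=22, slack=2)
Line 3: ['coffee', 'system', 'line', 'happy'] (min_width=24, slack=0)
Line 4: ['chapter', 'fire', 'garden'] (min_width=19, slack=5)
Line 5: ['rainbow', 'chair', 'good'] (min_width=18, slack=6)
Line 6: ['cherry'] (min_width=6, slack=18)
Total lines: 6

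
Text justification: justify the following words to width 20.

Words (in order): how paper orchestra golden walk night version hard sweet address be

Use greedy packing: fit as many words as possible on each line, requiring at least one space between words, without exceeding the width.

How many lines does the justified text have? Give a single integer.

Answer: 4

Derivation:
Line 1: ['how', 'paper', 'orchestra'] (min_width=19, slack=1)
Line 2: ['golden', 'walk', 'night'] (min_width=17, slack=3)
Line 3: ['version', 'hard', 'sweet'] (min_width=18, slack=2)
Line 4: ['address', 'be'] (min_width=10, slack=10)
Total lines: 4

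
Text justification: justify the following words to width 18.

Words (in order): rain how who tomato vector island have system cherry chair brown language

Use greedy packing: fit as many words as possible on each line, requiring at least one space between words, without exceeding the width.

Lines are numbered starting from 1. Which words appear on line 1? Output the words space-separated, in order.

Line 1: ['rain', 'how', 'who'] (min_width=12, slack=6)
Line 2: ['tomato', 'vector'] (min_width=13, slack=5)
Line 3: ['island', 'have', 'system'] (min_width=18, slack=0)
Line 4: ['cherry', 'chair', 'brown'] (min_width=18, slack=0)
Line 5: ['language'] (min_width=8, slack=10)

Answer: rain how who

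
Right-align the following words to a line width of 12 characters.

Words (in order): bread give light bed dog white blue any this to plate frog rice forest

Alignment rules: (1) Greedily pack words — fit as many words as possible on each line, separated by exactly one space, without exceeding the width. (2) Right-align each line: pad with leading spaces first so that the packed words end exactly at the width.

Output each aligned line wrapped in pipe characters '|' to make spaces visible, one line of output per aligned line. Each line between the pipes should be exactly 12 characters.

Line 1: ['bread', 'give'] (min_width=10, slack=2)
Line 2: ['light', 'bed'] (min_width=9, slack=3)
Line 3: ['dog', 'white'] (min_width=9, slack=3)
Line 4: ['blue', 'any'] (min_width=8, slack=4)
Line 5: ['this', 'to'] (min_width=7, slack=5)
Line 6: ['plate', 'frog'] (min_width=10, slack=2)
Line 7: ['rice', 'forest'] (min_width=11, slack=1)

Answer: |  bread give|
|   light bed|
|   dog white|
|    blue any|
|     this to|
|  plate frog|
| rice forest|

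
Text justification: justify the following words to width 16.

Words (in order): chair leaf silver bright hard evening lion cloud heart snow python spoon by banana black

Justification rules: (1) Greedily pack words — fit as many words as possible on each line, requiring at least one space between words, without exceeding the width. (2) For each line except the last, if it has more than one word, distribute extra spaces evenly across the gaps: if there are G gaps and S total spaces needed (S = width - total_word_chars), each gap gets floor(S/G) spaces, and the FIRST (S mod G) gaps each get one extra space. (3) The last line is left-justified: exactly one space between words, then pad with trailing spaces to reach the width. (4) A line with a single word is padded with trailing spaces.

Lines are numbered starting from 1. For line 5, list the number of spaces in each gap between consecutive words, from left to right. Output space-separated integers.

Line 1: ['chair', 'leaf'] (min_width=10, slack=6)
Line 2: ['silver', 'bright'] (min_width=13, slack=3)
Line 3: ['hard', 'evening'] (min_width=12, slack=4)
Line 4: ['lion', 'cloud', 'heart'] (min_width=16, slack=0)
Line 5: ['snow', 'python'] (min_width=11, slack=5)
Line 6: ['spoon', 'by', 'banana'] (min_width=15, slack=1)
Line 7: ['black'] (min_width=5, slack=11)

Answer: 6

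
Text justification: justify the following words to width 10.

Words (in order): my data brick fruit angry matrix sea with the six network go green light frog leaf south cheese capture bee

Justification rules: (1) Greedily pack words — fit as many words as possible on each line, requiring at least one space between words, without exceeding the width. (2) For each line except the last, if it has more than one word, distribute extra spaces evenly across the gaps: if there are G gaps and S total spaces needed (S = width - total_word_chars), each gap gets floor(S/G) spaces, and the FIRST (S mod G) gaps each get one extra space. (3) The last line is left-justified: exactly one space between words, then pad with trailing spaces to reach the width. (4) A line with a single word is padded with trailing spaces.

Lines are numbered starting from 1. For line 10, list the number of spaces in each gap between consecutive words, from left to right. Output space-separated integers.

Answer: 1

Derivation:
Line 1: ['my', 'data'] (min_width=7, slack=3)
Line 2: ['brick'] (min_width=5, slack=5)
Line 3: ['fruit'] (min_width=5, slack=5)
Line 4: ['angry'] (min_width=5, slack=5)
Line 5: ['matrix', 'sea'] (min_width=10, slack=0)
Line 6: ['with', 'the'] (min_width=8, slack=2)
Line 7: ['six'] (min_width=3, slack=7)
Line 8: ['network', 'go'] (min_width=10, slack=0)
Line 9: ['green'] (min_width=5, slack=5)
Line 10: ['light', 'frog'] (min_width=10, slack=0)
Line 11: ['leaf', 'south'] (min_width=10, slack=0)
Line 12: ['cheese'] (min_width=6, slack=4)
Line 13: ['capture'] (min_width=7, slack=3)
Line 14: ['bee'] (min_width=3, slack=7)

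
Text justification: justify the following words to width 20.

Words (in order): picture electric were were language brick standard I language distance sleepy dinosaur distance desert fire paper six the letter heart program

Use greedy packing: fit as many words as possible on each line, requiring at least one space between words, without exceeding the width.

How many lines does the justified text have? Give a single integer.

Line 1: ['picture', 'electric'] (min_width=16, slack=4)
Line 2: ['were', 'were', 'language'] (min_width=18, slack=2)
Line 3: ['brick', 'standard', 'I'] (min_width=16, slack=4)
Line 4: ['language', 'distance'] (min_width=17, slack=3)
Line 5: ['sleepy', 'dinosaur'] (min_width=15, slack=5)
Line 6: ['distance', 'desert', 'fire'] (min_width=20, slack=0)
Line 7: ['paper', 'six', 'the', 'letter'] (min_width=20, slack=0)
Line 8: ['heart', 'program'] (min_width=13, slack=7)
Total lines: 8

Answer: 8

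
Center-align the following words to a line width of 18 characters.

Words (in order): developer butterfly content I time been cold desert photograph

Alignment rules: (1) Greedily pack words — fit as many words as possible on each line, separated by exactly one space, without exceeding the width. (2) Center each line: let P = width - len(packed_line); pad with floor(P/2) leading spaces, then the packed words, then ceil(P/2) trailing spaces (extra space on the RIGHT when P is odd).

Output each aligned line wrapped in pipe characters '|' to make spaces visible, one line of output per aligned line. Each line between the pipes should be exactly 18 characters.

Answer: |    developer     |
|butterfly content |
| I time been cold |
|desert photograph |

Derivation:
Line 1: ['developer'] (min_width=9, slack=9)
Line 2: ['butterfly', 'content'] (min_width=17, slack=1)
Line 3: ['I', 'time', 'been', 'cold'] (min_width=16, slack=2)
Line 4: ['desert', 'photograph'] (min_width=17, slack=1)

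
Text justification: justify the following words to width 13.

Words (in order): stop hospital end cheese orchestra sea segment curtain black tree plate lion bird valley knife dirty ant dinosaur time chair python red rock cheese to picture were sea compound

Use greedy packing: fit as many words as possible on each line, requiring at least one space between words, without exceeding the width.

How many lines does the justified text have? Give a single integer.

Line 1: ['stop', 'hospital'] (min_width=13, slack=0)
Line 2: ['end', 'cheese'] (min_width=10, slack=3)
Line 3: ['orchestra', 'sea'] (min_width=13, slack=0)
Line 4: ['segment'] (min_width=7, slack=6)
Line 5: ['curtain', 'black'] (min_width=13, slack=0)
Line 6: ['tree', 'plate'] (min_width=10, slack=3)
Line 7: ['lion', 'bird'] (min_width=9, slack=4)
Line 8: ['valley', 'knife'] (min_width=12, slack=1)
Line 9: ['dirty', 'ant'] (min_width=9, slack=4)
Line 10: ['dinosaur', 'time'] (min_width=13, slack=0)
Line 11: ['chair', 'python'] (min_width=12, slack=1)
Line 12: ['red', 'rock'] (min_width=8, slack=5)
Line 13: ['cheese', 'to'] (min_width=9, slack=4)
Line 14: ['picture', 'were'] (min_width=12, slack=1)
Line 15: ['sea', 'compound'] (min_width=12, slack=1)
Total lines: 15

Answer: 15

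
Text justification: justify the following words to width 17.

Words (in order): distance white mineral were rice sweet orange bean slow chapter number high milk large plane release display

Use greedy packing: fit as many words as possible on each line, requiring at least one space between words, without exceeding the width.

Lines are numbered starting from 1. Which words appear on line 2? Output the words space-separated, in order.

Answer: mineral were rice

Derivation:
Line 1: ['distance', 'white'] (min_width=14, slack=3)
Line 2: ['mineral', 'were', 'rice'] (min_width=17, slack=0)
Line 3: ['sweet', 'orange', 'bean'] (min_width=17, slack=0)
Line 4: ['slow', 'chapter'] (min_width=12, slack=5)
Line 5: ['number', 'high', 'milk'] (min_width=16, slack=1)
Line 6: ['large', 'plane'] (min_width=11, slack=6)
Line 7: ['release', 'display'] (min_width=15, slack=2)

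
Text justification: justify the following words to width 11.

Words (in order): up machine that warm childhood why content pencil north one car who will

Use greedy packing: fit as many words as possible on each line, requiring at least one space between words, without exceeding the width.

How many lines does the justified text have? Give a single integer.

Line 1: ['up', 'machine'] (min_width=10, slack=1)
Line 2: ['that', 'warm'] (min_width=9, slack=2)
Line 3: ['childhood'] (min_width=9, slack=2)
Line 4: ['why', 'content'] (min_width=11, slack=0)
Line 5: ['pencil'] (min_width=6, slack=5)
Line 6: ['north', 'one'] (min_width=9, slack=2)
Line 7: ['car', 'who'] (min_width=7, slack=4)
Line 8: ['will'] (min_width=4, slack=7)
Total lines: 8

Answer: 8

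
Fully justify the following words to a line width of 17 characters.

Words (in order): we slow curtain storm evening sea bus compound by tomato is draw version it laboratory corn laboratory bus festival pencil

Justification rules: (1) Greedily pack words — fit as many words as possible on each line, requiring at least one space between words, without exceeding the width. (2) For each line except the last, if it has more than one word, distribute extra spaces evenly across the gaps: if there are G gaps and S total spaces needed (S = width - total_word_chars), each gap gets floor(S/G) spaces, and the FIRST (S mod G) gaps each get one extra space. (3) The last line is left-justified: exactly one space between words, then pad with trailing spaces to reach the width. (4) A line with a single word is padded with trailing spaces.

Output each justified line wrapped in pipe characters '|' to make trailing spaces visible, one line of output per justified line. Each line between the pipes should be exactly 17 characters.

Answer: |we  slow  curtain|
|storm evening sea|
|bus  compound  by|
|tomato   is  draw|
|version        it|
|laboratory   corn|
|laboratory    bus|
|festival pencil  |

Derivation:
Line 1: ['we', 'slow', 'curtain'] (min_width=15, slack=2)
Line 2: ['storm', 'evening', 'sea'] (min_width=17, slack=0)
Line 3: ['bus', 'compound', 'by'] (min_width=15, slack=2)
Line 4: ['tomato', 'is', 'draw'] (min_width=14, slack=3)
Line 5: ['version', 'it'] (min_width=10, slack=7)
Line 6: ['laboratory', 'corn'] (min_width=15, slack=2)
Line 7: ['laboratory', 'bus'] (min_width=14, slack=3)
Line 8: ['festival', 'pencil'] (min_width=15, slack=2)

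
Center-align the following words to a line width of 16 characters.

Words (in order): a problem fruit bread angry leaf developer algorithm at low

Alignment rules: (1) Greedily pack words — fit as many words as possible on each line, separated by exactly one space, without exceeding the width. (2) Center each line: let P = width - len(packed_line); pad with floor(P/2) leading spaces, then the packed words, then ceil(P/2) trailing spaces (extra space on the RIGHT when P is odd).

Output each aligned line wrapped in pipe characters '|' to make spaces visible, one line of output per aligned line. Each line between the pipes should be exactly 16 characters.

Answer: |a problem fruit |
|bread angry leaf|
|   developer    |
|algorithm at low|

Derivation:
Line 1: ['a', 'problem', 'fruit'] (min_width=15, slack=1)
Line 2: ['bread', 'angry', 'leaf'] (min_width=16, slack=0)
Line 3: ['developer'] (min_width=9, slack=7)
Line 4: ['algorithm', 'at', 'low'] (min_width=16, slack=0)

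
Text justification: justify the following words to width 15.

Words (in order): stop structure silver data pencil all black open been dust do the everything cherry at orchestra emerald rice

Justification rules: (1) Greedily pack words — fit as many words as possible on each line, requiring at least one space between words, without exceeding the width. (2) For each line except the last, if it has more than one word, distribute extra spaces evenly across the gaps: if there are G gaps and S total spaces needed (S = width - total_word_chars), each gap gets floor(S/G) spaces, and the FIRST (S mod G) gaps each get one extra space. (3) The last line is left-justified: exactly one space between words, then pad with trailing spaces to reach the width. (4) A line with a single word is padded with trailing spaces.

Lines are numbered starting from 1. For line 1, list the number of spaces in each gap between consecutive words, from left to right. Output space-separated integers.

Line 1: ['stop', 'structure'] (min_width=14, slack=1)
Line 2: ['silver', 'data'] (min_width=11, slack=4)
Line 3: ['pencil', 'all'] (min_width=10, slack=5)
Line 4: ['black', 'open', 'been'] (min_width=15, slack=0)
Line 5: ['dust', 'do', 'the'] (min_width=11, slack=4)
Line 6: ['everything'] (min_width=10, slack=5)
Line 7: ['cherry', 'at'] (min_width=9, slack=6)
Line 8: ['orchestra'] (min_width=9, slack=6)
Line 9: ['emerald', 'rice'] (min_width=12, slack=3)

Answer: 2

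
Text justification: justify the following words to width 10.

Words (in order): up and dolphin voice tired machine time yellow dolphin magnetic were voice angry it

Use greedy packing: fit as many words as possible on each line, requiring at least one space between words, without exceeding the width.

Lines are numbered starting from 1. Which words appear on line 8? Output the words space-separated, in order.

Answer: dolphin

Derivation:
Line 1: ['up', 'and'] (min_width=6, slack=4)
Line 2: ['dolphin'] (min_width=7, slack=3)
Line 3: ['voice'] (min_width=5, slack=5)
Line 4: ['tired'] (min_width=5, slack=5)
Line 5: ['machine'] (min_width=7, slack=3)
Line 6: ['time'] (min_width=4, slack=6)
Line 7: ['yellow'] (min_width=6, slack=4)
Line 8: ['dolphin'] (min_width=7, slack=3)
Line 9: ['magnetic'] (min_width=8, slack=2)
Line 10: ['were', 'voice'] (min_width=10, slack=0)
Line 11: ['angry', 'it'] (min_width=8, slack=2)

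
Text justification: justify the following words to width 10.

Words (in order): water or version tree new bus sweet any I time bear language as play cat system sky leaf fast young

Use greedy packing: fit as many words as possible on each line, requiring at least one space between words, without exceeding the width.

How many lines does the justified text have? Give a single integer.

Answer: 11

Derivation:
Line 1: ['water', 'or'] (min_width=8, slack=2)
Line 2: ['version'] (min_width=7, slack=3)
Line 3: ['tree', 'new'] (min_width=8, slack=2)
Line 4: ['bus', 'sweet'] (min_width=9, slack=1)
Line 5: ['any', 'I', 'time'] (min_width=10, slack=0)
Line 6: ['bear'] (min_width=4, slack=6)
Line 7: ['language'] (min_width=8, slack=2)
Line 8: ['as', 'play'] (min_width=7, slack=3)
Line 9: ['cat', 'system'] (min_width=10, slack=0)
Line 10: ['sky', 'leaf'] (min_width=8, slack=2)
Line 11: ['fast', 'young'] (min_width=10, slack=0)
Total lines: 11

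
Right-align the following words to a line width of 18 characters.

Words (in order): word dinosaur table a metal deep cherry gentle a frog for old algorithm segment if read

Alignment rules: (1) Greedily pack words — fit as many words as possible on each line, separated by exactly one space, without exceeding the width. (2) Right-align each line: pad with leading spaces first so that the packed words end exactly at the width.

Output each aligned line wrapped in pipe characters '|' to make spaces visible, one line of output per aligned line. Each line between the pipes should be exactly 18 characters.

Answer: |     word dinosaur|
|table a metal deep|
|   cherry gentle a|
|      frog for old|
| algorithm segment|
|           if read|

Derivation:
Line 1: ['word', 'dinosaur'] (min_width=13, slack=5)
Line 2: ['table', 'a', 'metal', 'deep'] (min_width=18, slack=0)
Line 3: ['cherry', 'gentle', 'a'] (min_width=15, slack=3)
Line 4: ['frog', 'for', 'old'] (min_width=12, slack=6)
Line 5: ['algorithm', 'segment'] (min_width=17, slack=1)
Line 6: ['if', 'read'] (min_width=7, slack=11)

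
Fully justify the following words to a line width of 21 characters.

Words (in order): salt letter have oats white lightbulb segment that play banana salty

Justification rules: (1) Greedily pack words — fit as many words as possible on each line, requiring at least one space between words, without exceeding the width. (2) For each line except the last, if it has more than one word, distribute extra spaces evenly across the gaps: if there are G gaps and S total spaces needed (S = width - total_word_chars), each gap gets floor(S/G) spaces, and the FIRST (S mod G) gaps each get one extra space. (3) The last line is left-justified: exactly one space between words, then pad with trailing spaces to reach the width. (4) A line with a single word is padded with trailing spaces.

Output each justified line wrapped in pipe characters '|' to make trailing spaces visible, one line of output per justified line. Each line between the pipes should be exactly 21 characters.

Line 1: ['salt', 'letter', 'have', 'oats'] (min_width=21, slack=0)
Line 2: ['white', 'lightbulb'] (min_width=15, slack=6)
Line 3: ['segment', 'that', 'play'] (min_width=17, slack=4)
Line 4: ['banana', 'salty'] (min_width=12, slack=9)

Answer: |salt letter have oats|
|white       lightbulb|
|segment   that   play|
|banana salty         |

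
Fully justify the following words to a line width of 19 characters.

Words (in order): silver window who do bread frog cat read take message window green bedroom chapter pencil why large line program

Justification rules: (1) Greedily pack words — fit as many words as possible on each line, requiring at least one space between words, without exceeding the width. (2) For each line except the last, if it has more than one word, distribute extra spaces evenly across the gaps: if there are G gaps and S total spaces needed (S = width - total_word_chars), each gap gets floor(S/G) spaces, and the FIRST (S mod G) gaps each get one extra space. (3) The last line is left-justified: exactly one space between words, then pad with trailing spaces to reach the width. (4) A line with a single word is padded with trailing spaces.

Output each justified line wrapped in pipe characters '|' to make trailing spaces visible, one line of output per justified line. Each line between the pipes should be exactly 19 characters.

Answer: |silver  window  who|
|do  bread  frog cat|
|read  take  message|
|window        green|
|bedroom     chapter|
|pencil   why  large|
|line program       |

Derivation:
Line 1: ['silver', 'window', 'who'] (min_width=17, slack=2)
Line 2: ['do', 'bread', 'frog', 'cat'] (min_width=17, slack=2)
Line 3: ['read', 'take', 'message'] (min_width=17, slack=2)
Line 4: ['window', 'green'] (min_width=12, slack=7)
Line 5: ['bedroom', 'chapter'] (min_width=15, slack=4)
Line 6: ['pencil', 'why', 'large'] (min_width=16, slack=3)
Line 7: ['line', 'program'] (min_width=12, slack=7)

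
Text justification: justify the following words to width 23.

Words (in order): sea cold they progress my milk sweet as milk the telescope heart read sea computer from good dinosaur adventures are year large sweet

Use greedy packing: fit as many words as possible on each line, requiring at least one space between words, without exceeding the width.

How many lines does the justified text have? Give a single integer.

Answer: 7

Derivation:
Line 1: ['sea', 'cold', 'they', 'progress'] (min_width=22, slack=1)
Line 2: ['my', 'milk', 'sweet', 'as', 'milk'] (min_width=21, slack=2)
Line 3: ['the', 'telescope', 'heart'] (min_width=19, slack=4)
Line 4: ['read', 'sea', 'computer', 'from'] (min_width=22, slack=1)
Line 5: ['good', 'dinosaur'] (min_width=13, slack=10)
Line 6: ['adventures', 'are', 'year'] (min_width=19, slack=4)
Line 7: ['large', 'sweet'] (min_width=11, slack=12)
Total lines: 7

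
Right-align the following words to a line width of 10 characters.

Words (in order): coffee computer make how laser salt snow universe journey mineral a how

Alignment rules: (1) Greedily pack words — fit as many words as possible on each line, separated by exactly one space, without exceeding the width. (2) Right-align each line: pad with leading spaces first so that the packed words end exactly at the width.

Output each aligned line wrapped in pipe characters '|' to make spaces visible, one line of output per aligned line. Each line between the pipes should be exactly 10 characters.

Line 1: ['coffee'] (min_width=6, slack=4)
Line 2: ['computer'] (min_width=8, slack=2)
Line 3: ['make', 'how'] (min_width=8, slack=2)
Line 4: ['laser', 'salt'] (min_width=10, slack=0)
Line 5: ['snow'] (min_width=4, slack=6)
Line 6: ['universe'] (min_width=8, slack=2)
Line 7: ['journey'] (min_width=7, slack=3)
Line 8: ['mineral', 'a'] (min_width=9, slack=1)
Line 9: ['how'] (min_width=3, slack=7)

Answer: |    coffee|
|  computer|
|  make how|
|laser salt|
|      snow|
|  universe|
|   journey|
| mineral a|
|       how|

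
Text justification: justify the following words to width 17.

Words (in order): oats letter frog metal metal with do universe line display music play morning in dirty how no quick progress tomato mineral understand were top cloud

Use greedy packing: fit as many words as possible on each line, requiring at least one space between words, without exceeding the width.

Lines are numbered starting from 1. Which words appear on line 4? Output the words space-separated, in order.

Answer: display music

Derivation:
Line 1: ['oats', 'letter', 'frog'] (min_width=16, slack=1)
Line 2: ['metal', 'metal', 'with'] (min_width=16, slack=1)
Line 3: ['do', 'universe', 'line'] (min_width=16, slack=1)
Line 4: ['display', 'music'] (min_width=13, slack=4)
Line 5: ['play', 'morning', 'in'] (min_width=15, slack=2)
Line 6: ['dirty', 'how', 'no'] (min_width=12, slack=5)
Line 7: ['quick', 'progress'] (min_width=14, slack=3)
Line 8: ['tomato', 'mineral'] (min_width=14, slack=3)
Line 9: ['understand', 'were'] (min_width=15, slack=2)
Line 10: ['top', 'cloud'] (min_width=9, slack=8)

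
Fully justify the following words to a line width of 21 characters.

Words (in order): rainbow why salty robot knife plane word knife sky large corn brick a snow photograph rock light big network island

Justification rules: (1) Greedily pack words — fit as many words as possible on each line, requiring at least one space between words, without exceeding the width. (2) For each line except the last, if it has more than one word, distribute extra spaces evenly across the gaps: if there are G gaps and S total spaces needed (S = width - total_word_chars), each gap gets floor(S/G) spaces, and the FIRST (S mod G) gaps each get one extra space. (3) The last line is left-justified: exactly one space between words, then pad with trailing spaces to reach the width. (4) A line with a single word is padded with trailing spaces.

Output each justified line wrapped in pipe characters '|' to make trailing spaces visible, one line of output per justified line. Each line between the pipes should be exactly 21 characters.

Line 1: ['rainbow', 'why', 'salty'] (min_width=17, slack=4)
Line 2: ['robot', 'knife', 'plane'] (min_width=17, slack=4)
Line 3: ['word', 'knife', 'sky', 'large'] (min_width=20, slack=1)
Line 4: ['corn', 'brick', 'a', 'snow'] (min_width=17, slack=4)
Line 5: ['photograph', 'rock', 'light'] (min_width=21, slack=0)
Line 6: ['big', 'network', 'island'] (min_width=18, slack=3)

Answer: |rainbow   why   salty|
|robot   knife   plane|
|word  knife sky large|
|corn   brick  a  snow|
|photograph rock light|
|big network island   |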